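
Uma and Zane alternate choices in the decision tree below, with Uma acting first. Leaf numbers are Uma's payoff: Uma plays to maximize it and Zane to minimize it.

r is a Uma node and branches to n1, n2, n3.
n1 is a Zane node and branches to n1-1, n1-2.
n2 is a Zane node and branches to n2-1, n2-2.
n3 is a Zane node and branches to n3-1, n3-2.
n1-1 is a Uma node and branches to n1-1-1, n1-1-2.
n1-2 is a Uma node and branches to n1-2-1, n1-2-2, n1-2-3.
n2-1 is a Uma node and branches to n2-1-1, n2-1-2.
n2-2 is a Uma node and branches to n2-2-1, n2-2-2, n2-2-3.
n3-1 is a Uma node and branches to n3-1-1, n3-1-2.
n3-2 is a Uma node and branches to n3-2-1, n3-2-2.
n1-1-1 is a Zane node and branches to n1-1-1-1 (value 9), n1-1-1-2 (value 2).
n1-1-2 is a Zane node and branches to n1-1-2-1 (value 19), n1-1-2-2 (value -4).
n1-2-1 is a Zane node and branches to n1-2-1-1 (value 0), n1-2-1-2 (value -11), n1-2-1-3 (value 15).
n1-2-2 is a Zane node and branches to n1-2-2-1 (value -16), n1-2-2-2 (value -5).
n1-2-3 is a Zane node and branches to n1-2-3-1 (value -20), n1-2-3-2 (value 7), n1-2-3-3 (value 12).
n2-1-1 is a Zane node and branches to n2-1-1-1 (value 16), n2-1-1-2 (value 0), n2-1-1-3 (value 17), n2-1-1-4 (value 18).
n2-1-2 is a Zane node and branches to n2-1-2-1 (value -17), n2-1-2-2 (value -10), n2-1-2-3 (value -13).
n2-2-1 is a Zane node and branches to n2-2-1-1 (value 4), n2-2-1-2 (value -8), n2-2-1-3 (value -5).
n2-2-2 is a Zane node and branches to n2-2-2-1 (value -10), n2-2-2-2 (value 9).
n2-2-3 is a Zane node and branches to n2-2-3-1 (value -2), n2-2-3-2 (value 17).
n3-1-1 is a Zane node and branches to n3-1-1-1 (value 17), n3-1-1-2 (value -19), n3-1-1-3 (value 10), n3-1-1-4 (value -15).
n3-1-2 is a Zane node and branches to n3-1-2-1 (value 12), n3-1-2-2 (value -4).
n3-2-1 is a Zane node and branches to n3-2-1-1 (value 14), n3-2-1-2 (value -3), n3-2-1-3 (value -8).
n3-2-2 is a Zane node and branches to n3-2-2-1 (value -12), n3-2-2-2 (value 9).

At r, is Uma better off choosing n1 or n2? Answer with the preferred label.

n2

n1-1-1 (Zane): min(9, 2) = 2
n1-1-2 (Zane): min(19, -4) = -4
n1-1 (Uma): max(2, -4) = 2
n1-2-1 (Zane): min(0, -11, 15) = -11
n1-2-2 (Zane): min(-16, -5) = -16
n1-2-3 (Zane): min(-20, 7, 12) = -20
n1-2 (Uma): max(-11, -16, -20) = -11
n1 (Zane): min(2, -11) = -11
n2-1-1 (Zane): min(16, 0, 17, 18) = 0
n2-1-2 (Zane): min(-17, -10, -13) = -17
n2-1 (Uma): max(0, -17) = 0
n2-2-1 (Zane): min(4, -8, -5) = -8
n2-2-2 (Zane): min(-10, 9) = -10
n2-2-3 (Zane): min(-2, 17) = -2
n2-2 (Uma): max(-8, -10, -2) = -2
n2 (Zane): min(0, -2) = -2
Uma prefers the higher value; n1=-11, n2=-2. n2 is better since -2 > -11.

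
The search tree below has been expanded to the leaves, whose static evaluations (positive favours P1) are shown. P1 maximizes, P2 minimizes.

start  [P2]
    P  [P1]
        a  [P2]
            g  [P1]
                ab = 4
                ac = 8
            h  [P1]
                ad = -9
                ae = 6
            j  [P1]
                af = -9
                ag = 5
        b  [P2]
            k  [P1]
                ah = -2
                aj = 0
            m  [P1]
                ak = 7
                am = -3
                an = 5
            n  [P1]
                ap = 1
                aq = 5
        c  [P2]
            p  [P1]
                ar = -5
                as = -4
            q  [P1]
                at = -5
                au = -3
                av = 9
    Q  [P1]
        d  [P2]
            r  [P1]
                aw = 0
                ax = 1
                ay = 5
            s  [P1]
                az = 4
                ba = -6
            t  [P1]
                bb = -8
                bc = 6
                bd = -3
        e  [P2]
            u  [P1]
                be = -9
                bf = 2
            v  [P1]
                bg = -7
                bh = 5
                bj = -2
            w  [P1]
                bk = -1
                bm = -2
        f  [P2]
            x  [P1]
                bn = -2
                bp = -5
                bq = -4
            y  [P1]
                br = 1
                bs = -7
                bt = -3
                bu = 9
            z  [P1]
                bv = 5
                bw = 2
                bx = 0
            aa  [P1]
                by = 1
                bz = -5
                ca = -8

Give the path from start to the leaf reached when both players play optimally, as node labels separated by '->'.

g (P1): max(4, 8) = 8
h (P1): max(-9, 6) = 6
j (P1): max(-9, 5) = 5
a (P2): min(8, 6, 5) = 5
k (P1): max(-2, 0) = 0
m (P1): max(7, -3, 5) = 7
n (P1): max(1, 5) = 5
b (P2): min(0, 7, 5) = 0
p (P1): max(-5, -4) = -4
q (P1): max(-5, -3, 9) = 9
c (P2): min(-4, 9) = -4
P (P1): max(5, 0, -4) = 5
r (P1): max(0, 1, 5) = 5
s (P1): max(4, -6) = 4
t (P1): max(-8, 6, -3) = 6
d (P2): min(5, 4, 6) = 4
u (P1): max(-9, 2) = 2
v (P1): max(-7, 5, -2) = 5
w (P1): max(-1, -2) = -1
e (P2): min(2, 5, -1) = -1
x (P1): max(-2, -5, -4) = -2
y (P1): max(1, -7, -3, 9) = 9
z (P1): max(5, 2, 0) = 5
aa (P1): max(1, -5, -8) = 1
f (P2): min(-2, 9, 5, 1) = -2
Q (P1): max(4, -1, -2) = 4
start (P2): min(5, 4) = 4
At start, P2 picks Q (lowest: 4).
At Q, P1 picks d (highest: 4).
At d, P2 picks s (lowest: 4).
At s, P1 picks az (highest: 4).
Terminal value 4.

start -> Q -> d -> s -> az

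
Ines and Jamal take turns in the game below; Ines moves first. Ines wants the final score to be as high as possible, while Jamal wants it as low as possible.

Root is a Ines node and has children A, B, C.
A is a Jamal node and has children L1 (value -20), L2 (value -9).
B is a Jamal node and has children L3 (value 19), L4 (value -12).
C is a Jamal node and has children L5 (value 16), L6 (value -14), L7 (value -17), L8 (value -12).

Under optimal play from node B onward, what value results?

B (Jamal): min(19, -12) = -12

-12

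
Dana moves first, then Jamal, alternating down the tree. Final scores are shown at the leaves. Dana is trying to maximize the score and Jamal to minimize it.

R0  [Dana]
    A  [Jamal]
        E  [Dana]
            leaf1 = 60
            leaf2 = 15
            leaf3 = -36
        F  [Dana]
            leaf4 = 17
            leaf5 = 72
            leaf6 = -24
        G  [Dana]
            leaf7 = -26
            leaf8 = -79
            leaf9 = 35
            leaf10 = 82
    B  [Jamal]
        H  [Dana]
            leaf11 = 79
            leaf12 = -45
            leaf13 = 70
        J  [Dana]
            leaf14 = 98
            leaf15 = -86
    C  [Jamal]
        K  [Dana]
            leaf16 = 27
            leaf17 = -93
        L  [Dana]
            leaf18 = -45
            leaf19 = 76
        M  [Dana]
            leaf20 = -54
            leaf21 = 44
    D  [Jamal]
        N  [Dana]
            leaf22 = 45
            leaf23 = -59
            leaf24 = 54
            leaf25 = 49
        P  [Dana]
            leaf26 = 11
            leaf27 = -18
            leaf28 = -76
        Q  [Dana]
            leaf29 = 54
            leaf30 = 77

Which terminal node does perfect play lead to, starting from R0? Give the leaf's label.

E (Dana): max(60, 15, -36) = 60
F (Dana): max(17, 72, -24) = 72
G (Dana): max(-26, -79, 35, 82) = 82
A (Jamal): min(60, 72, 82) = 60
H (Dana): max(79, -45, 70) = 79
J (Dana): max(98, -86) = 98
B (Jamal): min(79, 98) = 79
K (Dana): max(27, -93) = 27
L (Dana): max(-45, 76) = 76
M (Dana): max(-54, 44) = 44
C (Jamal): min(27, 76, 44) = 27
N (Dana): max(45, -59, 54, 49) = 54
P (Dana): max(11, -18, -76) = 11
Q (Dana): max(54, 77) = 77
D (Jamal): min(54, 11, 77) = 11
R0 (Dana): max(60, 79, 27, 11) = 79
At R0, Dana picks B (highest: 79).
At B, Jamal picks H (lowest: 79).
At H, Dana picks leaf11 (highest: 79).
Terminal value 79.

leaf11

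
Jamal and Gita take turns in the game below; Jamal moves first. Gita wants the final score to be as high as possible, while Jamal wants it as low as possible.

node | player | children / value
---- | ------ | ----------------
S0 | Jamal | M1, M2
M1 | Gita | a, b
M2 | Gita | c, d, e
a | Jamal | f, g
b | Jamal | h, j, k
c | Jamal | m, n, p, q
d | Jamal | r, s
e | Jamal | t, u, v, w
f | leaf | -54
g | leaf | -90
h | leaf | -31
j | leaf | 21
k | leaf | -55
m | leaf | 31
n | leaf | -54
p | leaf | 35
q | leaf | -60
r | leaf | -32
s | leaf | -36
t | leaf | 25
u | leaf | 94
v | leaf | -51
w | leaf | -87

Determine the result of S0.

-55

a (Jamal): min(-54, -90) = -90
b (Jamal): min(-31, 21, -55) = -55
M1 (Gita): max(-90, -55) = -55
c (Jamal): min(31, -54, 35, -60) = -60
d (Jamal): min(-32, -36) = -36
e (Jamal): min(25, 94, -51, -87) = -87
M2 (Gita): max(-60, -36, -87) = -36
S0 (Jamal): min(-55, -36) = -55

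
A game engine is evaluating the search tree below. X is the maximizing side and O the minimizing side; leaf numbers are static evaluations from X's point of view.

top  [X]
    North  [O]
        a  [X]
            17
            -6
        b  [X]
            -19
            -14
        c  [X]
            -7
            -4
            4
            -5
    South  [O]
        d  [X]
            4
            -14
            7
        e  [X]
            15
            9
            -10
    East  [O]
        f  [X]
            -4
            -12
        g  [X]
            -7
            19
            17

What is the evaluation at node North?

a (X): max(17, -6) = 17
b (X): max(-19, -14) = -14
c (X): max(-7, -4, 4, -5) = 4
North (O): min(17, -14, 4) = -14

-14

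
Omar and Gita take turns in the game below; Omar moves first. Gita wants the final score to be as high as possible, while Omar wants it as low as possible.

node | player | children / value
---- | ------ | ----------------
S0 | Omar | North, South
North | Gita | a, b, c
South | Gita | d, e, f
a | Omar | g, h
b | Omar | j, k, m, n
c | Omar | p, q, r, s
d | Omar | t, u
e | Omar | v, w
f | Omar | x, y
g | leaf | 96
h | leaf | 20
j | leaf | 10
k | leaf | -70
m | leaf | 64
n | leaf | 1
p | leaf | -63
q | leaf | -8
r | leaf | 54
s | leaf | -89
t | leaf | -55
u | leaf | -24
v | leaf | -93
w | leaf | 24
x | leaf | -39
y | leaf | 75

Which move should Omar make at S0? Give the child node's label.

a (Omar): min(96, 20) = 20
b (Omar): min(10, -70, 64, 1) = -70
c (Omar): min(-63, -8, 54, -89) = -89
North (Gita): max(20, -70, -89) = 20
d (Omar): min(-55, -24) = -55
e (Omar): min(-93, 24) = -93
f (Omar): min(-39, 75) = -39
South (Gita): max(-55, -93, -39) = -39
S0 (Omar): min(20, -39) = -39
Omar at S0 wants the lowest of {North=20, South=-39}, so chooses South.

South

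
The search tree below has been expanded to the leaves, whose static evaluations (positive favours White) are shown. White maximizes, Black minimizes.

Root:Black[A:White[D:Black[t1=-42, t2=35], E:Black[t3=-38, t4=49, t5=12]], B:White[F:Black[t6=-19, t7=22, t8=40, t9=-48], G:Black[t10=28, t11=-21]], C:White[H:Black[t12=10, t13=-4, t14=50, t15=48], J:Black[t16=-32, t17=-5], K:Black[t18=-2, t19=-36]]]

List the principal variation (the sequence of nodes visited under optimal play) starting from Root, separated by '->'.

D (Black): min(-42, 35) = -42
E (Black): min(-38, 49, 12) = -38
A (White): max(-42, -38) = -38
F (Black): min(-19, 22, 40, -48) = -48
G (Black): min(28, -21) = -21
B (White): max(-48, -21) = -21
H (Black): min(10, -4, 50, 48) = -4
J (Black): min(-32, -5) = -32
K (Black): min(-2, -36) = -36
C (White): max(-4, -32, -36) = -4
Root (Black): min(-38, -21, -4) = -38
At Root, Black picks A (lowest: -38).
At A, White picks E (highest: -38).
At E, Black picks t3 (lowest: -38).
Terminal value -38.

Root -> A -> E -> t3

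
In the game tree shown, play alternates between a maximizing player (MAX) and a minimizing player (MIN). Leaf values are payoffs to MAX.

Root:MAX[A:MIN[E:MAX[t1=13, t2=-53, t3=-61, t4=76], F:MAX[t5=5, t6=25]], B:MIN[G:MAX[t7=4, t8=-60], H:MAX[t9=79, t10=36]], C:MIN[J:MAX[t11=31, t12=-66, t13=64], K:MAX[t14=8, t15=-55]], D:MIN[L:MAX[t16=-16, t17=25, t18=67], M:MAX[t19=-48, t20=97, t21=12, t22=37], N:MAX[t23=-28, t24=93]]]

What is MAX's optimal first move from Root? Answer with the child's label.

E (MAX): max(13, -53, -61, 76) = 76
F (MAX): max(5, 25) = 25
A (MIN): min(76, 25) = 25
G (MAX): max(4, -60) = 4
H (MAX): max(79, 36) = 79
B (MIN): min(4, 79) = 4
J (MAX): max(31, -66, 64) = 64
K (MAX): max(8, -55) = 8
C (MIN): min(64, 8) = 8
L (MAX): max(-16, 25, 67) = 67
M (MAX): max(-48, 97, 12, 37) = 97
N (MAX): max(-28, 93) = 93
D (MIN): min(67, 97, 93) = 67
Root (MAX): max(25, 4, 8, 67) = 67
MAX at Root wants the highest of {A=25, B=4, C=8, D=67}, so chooses D.

D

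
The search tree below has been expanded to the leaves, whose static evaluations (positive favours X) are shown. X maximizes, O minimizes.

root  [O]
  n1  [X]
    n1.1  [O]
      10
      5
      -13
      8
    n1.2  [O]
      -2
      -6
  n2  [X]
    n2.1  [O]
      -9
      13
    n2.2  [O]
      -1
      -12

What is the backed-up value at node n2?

n2.1 (O): min(-9, 13) = -9
n2.2 (O): min(-1, -12) = -12
n2 (X): max(-9, -12) = -9

-9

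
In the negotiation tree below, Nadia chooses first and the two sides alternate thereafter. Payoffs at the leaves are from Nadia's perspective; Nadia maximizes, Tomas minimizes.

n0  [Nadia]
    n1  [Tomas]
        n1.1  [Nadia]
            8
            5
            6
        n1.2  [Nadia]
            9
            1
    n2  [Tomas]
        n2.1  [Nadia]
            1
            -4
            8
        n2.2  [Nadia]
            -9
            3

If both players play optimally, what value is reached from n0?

8

n1.1 (Nadia): max(8, 5, 6) = 8
n1.2 (Nadia): max(9, 1) = 9
n1 (Tomas): min(8, 9) = 8
n2.1 (Nadia): max(1, -4, 8) = 8
n2.2 (Nadia): max(-9, 3) = 3
n2 (Tomas): min(8, 3) = 3
n0 (Nadia): max(8, 3) = 8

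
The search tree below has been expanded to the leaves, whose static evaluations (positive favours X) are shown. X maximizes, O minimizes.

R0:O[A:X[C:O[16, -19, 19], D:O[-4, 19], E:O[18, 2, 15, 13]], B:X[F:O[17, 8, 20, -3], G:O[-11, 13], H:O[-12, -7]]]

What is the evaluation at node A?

C (O): min(16, -19, 19) = -19
D (O): min(-4, 19) = -4
E (O): min(18, 2, 15, 13) = 2
A (X): max(-19, -4, 2) = 2

2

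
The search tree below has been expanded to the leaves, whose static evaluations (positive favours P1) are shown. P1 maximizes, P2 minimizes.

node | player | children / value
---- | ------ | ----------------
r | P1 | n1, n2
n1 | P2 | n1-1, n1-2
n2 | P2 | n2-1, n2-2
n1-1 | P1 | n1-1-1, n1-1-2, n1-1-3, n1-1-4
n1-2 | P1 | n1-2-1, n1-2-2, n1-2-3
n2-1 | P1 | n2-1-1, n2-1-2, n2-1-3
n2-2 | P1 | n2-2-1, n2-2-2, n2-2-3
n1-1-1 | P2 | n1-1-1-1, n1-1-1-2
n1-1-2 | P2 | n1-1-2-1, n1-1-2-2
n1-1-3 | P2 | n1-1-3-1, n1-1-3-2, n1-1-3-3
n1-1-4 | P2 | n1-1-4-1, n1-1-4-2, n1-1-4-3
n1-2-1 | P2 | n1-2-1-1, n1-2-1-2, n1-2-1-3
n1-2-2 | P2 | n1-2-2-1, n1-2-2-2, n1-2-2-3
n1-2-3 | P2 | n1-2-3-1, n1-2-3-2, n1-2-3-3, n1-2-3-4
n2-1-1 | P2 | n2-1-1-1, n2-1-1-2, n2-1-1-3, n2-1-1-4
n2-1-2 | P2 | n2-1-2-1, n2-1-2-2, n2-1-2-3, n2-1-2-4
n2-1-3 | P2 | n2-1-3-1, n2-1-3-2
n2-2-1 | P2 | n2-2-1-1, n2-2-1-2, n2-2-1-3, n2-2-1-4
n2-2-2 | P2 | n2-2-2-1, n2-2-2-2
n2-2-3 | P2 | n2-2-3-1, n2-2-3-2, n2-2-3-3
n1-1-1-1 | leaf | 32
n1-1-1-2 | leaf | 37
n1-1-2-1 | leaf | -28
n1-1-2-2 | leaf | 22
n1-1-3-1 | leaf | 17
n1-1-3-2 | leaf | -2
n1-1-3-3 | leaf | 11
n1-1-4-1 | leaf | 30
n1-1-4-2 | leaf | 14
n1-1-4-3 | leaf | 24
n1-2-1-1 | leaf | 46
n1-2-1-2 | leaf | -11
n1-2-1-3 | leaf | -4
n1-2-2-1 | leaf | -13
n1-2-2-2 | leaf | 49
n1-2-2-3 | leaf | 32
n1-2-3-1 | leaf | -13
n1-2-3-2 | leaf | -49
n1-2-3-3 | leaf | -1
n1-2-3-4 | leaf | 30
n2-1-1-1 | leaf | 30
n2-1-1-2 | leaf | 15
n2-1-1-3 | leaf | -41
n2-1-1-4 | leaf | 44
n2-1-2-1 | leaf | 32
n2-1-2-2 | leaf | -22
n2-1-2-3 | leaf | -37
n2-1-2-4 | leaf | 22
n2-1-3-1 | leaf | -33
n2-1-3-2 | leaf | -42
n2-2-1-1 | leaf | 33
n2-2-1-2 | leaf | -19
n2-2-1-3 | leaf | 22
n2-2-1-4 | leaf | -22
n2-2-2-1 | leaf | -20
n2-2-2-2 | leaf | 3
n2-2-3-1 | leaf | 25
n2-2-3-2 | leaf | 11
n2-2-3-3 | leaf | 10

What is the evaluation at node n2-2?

10

n2-2-1 (P2): min(33, -19, 22, -22) = -22
n2-2-2 (P2): min(-20, 3) = -20
n2-2-3 (P2): min(25, 11, 10) = 10
n2-2 (P1): max(-22, -20, 10) = 10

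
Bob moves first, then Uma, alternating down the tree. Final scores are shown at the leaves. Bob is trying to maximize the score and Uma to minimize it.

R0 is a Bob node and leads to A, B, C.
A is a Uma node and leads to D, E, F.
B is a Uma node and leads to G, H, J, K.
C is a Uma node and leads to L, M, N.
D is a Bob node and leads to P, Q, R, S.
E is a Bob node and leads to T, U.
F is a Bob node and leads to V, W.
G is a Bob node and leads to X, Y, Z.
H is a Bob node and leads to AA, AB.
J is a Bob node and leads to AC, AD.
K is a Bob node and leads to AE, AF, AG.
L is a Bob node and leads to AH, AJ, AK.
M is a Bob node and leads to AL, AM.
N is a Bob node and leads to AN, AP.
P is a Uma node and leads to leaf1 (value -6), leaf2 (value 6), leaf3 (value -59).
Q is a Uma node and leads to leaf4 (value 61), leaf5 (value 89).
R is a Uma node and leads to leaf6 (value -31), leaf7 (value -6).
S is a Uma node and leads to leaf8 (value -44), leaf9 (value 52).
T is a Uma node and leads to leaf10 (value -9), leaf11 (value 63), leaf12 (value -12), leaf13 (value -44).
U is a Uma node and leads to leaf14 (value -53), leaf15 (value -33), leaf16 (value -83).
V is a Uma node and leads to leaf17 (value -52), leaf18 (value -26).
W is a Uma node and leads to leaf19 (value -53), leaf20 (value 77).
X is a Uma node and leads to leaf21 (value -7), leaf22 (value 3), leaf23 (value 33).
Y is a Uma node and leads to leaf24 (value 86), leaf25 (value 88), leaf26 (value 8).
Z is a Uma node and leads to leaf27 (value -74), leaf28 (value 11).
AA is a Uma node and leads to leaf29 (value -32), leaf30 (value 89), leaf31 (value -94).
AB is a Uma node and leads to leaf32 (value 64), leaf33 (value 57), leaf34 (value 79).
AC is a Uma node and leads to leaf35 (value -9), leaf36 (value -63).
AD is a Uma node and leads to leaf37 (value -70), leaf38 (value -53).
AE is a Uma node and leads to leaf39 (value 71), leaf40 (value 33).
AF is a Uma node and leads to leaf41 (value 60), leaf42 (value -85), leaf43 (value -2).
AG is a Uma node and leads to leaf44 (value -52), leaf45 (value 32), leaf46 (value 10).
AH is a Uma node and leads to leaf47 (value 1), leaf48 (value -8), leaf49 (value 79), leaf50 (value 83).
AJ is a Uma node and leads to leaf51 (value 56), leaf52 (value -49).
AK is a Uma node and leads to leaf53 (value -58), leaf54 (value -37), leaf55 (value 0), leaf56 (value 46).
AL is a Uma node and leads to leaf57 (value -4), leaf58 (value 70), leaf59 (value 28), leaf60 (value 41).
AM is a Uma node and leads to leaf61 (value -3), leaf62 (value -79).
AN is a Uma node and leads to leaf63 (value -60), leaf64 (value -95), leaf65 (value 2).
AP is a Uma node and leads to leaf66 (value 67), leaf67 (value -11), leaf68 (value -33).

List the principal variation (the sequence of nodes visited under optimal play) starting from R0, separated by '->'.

R0 -> C -> N -> AP -> leaf68

P (Uma): min(-6, 6, -59) = -59
Q (Uma): min(61, 89) = 61
R (Uma): min(-31, -6) = -31
S (Uma): min(-44, 52) = -44
D (Bob): max(-59, 61, -31, -44) = 61
T (Uma): min(-9, 63, -12, -44) = -44
U (Uma): min(-53, -33, -83) = -83
E (Bob): max(-44, -83) = -44
V (Uma): min(-52, -26) = -52
W (Uma): min(-53, 77) = -53
F (Bob): max(-52, -53) = -52
A (Uma): min(61, -44, -52) = -52
X (Uma): min(-7, 3, 33) = -7
Y (Uma): min(86, 88, 8) = 8
Z (Uma): min(-74, 11) = -74
G (Bob): max(-7, 8, -74) = 8
AA (Uma): min(-32, 89, -94) = -94
AB (Uma): min(64, 57, 79) = 57
H (Bob): max(-94, 57) = 57
AC (Uma): min(-9, -63) = -63
AD (Uma): min(-70, -53) = -70
J (Bob): max(-63, -70) = -63
AE (Uma): min(71, 33) = 33
AF (Uma): min(60, -85, -2) = -85
AG (Uma): min(-52, 32, 10) = -52
K (Bob): max(33, -85, -52) = 33
B (Uma): min(8, 57, -63, 33) = -63
AH (Uma): min(1, -8, 79, 83) = -8
AJ (Uma): min(56, -49) = -49
AK (Uma): min(-58, -37, 0, 46) = -58
L (Bob): max(-8, -49, -58) = -8
AL (Uma): min(-4, 70, 28, 41) = -4
AM (Uma): min(-3, -79) = -79
M (Bob): max(-4, -79) = -4
AN (Uma): min(-60, -95, 2) = -95
AP (Uma): min(67, -11, -33) = -33
N (Bob): max(-95, -33) = -33
C (Uma): min(-8, -4, -33) = -33
R0 (Bob): max(-52, -63, -33) = -33
At R0, Bob picks C (highest: -33).
At C, Uma picks N (lowest: -33).
At N, Bob picks AP (highest: -33).
At AP, Uma picks leaf68 (lowest: -33).
Terminal value -33.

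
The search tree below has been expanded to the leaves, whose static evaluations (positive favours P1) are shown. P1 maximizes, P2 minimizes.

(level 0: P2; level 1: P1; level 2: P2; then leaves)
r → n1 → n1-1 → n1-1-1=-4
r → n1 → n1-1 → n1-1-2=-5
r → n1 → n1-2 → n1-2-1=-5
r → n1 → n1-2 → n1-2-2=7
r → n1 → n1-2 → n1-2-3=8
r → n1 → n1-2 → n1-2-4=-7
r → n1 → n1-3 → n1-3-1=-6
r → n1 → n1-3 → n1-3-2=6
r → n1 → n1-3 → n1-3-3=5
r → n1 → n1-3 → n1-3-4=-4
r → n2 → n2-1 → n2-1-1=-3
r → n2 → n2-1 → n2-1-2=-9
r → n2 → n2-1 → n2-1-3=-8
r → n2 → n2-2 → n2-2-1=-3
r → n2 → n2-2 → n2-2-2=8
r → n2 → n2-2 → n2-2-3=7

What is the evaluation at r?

n1-1 (P2): min(-4, -5) = -5
n1-2 (P2): min(-5, 7, 8, -7) = -7
n1-3 (P2): min(-6, 6, 5, -4) = -6
n1 (P1): max(-5, -7, -6) = -5
n2-1 (P2): min(-3, -9, -8) = -9
n2-2 (P2): min(-3, 8, 7) = -3
n2 (P1): max(-9, -3) = -3
r (P2): min(-5, -3) = -5

-5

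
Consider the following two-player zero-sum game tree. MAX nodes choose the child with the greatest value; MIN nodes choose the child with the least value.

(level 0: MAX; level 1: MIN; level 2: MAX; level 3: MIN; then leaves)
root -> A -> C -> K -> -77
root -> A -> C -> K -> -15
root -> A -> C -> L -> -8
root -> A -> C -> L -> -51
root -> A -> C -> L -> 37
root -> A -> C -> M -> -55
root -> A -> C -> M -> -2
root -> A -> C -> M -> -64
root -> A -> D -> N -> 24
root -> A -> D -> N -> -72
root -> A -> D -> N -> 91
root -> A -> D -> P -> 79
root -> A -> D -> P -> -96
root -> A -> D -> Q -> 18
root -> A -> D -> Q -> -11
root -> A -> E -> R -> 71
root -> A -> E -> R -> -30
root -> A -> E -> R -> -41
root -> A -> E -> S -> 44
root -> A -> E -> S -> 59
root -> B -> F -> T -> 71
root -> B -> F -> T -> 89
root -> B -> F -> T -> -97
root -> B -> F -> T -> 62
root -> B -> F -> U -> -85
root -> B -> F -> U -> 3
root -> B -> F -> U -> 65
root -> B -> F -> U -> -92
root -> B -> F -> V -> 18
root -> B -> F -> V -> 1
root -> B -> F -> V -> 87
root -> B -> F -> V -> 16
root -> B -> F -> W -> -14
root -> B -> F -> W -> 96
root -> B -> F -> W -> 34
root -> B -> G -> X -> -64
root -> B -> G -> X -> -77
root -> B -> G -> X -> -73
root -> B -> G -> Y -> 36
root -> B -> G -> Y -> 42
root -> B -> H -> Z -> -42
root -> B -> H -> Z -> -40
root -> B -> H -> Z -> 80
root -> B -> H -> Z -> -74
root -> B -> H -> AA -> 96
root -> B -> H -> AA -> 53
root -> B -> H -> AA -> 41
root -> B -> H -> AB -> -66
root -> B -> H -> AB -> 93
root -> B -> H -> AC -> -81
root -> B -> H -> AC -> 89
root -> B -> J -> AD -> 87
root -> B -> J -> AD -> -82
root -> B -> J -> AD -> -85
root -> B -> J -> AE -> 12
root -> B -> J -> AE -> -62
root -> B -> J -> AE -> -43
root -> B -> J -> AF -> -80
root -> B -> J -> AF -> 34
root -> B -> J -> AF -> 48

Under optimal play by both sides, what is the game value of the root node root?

K (MIN): min(-77, -15) = -77
L (MIN): min(-8, -51, 37) = -51
M (MIN): min(-55, -2, -64) = -64
C (MAX): max(-77, -51, -64) = -51
N (MIN): min(24, -72, 91) = -72
P (MIN): min(79, -96) = -96
Q (MIN): min(18, -11) = -11
D (MAX): max(-72, -96, -11) = -11
R (MIN): min(71, -30, -41) = -41
S (MIN): min(44, 59) = 44
E (MAX): max(-41, 44) = 44
A (MIN): min(-51, -11, 44) = -51
T (MIN): min(71, 89, -97, 62) = -97
U (MIN): min(-85, 3, 65, -92) = -92
V (MIN): min(18, 1, 87, 16) = 1
W (MIN): min(-14, 96, 34) = -14
F (MAX): max(-97, -92, 1, -14) = 1
X (MIN): min(-64, -77, -73) = -77
Y (MIN): min(36, 42) = 36
G (MAX): max(-77, 36) = 36
Z (MIN): min(-42, -40, 80, -74) = -74
AA (MIN): min(96, 53, 41) = 41
AB (MIN): min(-66, 93) = -66
AC (MIN): min(-81, 89) = -81
H (MAX): max(-74, 41, -66, -81) = 41
AD (MIN): min(87, -82, -85) = -85
AE (MIN): min(12, -62, -43) = -62
AF (MIN): min(-80, 34, 48) = -80
J (MAX): max(-85, -62, -80) = -62
B (MIN): min(1, 36, 41, -62) = -62
root (MAX): max(-51, -62) = -51

-51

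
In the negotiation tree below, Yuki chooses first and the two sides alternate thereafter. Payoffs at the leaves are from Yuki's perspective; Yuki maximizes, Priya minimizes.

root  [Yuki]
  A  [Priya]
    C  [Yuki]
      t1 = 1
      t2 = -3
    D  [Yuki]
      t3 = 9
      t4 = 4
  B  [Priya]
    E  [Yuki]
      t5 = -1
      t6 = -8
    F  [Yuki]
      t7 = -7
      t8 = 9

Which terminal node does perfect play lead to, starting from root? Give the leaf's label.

C (Yuki): max(1, -3) = 1
D (Yuki): max(9, 4) = 9
A (Priya): min(1, 9) = 1
E (Yuki): max(-1, -8) = -1
F (Yuki): max(-7, 9) = 9
B (Priya): min(-1, 9) = -1
root (Yuki): max(1, -1) = 1
At root, Yuki picks A (highest: 1).
At A, Priya picks C (lowest: 1).
At C, Yuki picks t1 (highest: 1).
Terminal value 1.

t1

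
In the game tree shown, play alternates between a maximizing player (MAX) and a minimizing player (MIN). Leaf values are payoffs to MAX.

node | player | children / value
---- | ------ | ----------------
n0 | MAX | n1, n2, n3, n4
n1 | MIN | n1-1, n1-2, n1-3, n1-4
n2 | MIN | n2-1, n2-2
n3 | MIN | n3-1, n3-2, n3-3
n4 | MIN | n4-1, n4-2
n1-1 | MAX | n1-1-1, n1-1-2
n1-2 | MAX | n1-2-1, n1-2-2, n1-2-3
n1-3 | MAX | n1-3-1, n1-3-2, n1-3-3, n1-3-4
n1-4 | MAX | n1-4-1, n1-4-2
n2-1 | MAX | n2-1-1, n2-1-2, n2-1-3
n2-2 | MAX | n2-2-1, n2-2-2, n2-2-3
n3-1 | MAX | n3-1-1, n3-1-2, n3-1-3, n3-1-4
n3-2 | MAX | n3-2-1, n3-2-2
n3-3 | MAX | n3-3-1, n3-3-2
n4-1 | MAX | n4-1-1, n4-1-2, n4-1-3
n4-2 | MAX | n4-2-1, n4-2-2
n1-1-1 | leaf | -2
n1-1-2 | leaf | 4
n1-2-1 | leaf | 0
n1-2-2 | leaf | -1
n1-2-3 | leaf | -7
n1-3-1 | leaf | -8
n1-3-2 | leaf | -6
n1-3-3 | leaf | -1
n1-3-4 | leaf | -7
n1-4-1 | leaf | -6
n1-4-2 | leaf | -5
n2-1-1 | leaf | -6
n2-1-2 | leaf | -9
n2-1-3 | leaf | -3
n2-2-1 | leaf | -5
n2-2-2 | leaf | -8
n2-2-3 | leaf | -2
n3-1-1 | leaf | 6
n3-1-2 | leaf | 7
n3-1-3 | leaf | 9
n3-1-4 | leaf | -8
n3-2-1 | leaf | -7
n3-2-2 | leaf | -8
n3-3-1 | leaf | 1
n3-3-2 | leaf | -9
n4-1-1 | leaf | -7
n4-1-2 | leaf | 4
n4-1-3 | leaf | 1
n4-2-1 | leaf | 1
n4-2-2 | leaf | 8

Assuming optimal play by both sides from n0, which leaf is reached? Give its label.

n1-1 (MAX): max(-2, 4) = 4
n1-2 (MAX): max(0, -1, -7) = 0
n1-3 (MAX): max(-8, -6, -1, -7) = -1
n1-4 (MAX): max(-6, -5) = -5
n1 (MIN): min(4, 0, -1, -5) = -5
n2-1 (MAX): max(-6, -9, -3) = -3
n2-2 (MAX): max(-5, -8, -2) = -2
n2 (MIN): min(-3, -2) = -3
n3-1 (MAX): max(6, 7, 9, -8) = 9
n3-2 (MAX): max(-7, -8) = -7
n3-3 (MAX): max(1, -9) = 1
n3 (MIN): min(9, -7, 1) = -7
n4-1 (MAX): max(-7, 4, 1) = 4
n4-2 (MAX): max(1, 8) = 8
n4 (MIN): min(4, 8) = 4
n0 (MAX): max(-5, -3, -7, 4) = 4
At n0, MAX picks n4 (highest: 4).
At n4, MIN picks n4-1 (lowest: 4).
At n4-1, MAX picks n4-1-2 (highest: 4).
Terminal value 4.

n4-1-2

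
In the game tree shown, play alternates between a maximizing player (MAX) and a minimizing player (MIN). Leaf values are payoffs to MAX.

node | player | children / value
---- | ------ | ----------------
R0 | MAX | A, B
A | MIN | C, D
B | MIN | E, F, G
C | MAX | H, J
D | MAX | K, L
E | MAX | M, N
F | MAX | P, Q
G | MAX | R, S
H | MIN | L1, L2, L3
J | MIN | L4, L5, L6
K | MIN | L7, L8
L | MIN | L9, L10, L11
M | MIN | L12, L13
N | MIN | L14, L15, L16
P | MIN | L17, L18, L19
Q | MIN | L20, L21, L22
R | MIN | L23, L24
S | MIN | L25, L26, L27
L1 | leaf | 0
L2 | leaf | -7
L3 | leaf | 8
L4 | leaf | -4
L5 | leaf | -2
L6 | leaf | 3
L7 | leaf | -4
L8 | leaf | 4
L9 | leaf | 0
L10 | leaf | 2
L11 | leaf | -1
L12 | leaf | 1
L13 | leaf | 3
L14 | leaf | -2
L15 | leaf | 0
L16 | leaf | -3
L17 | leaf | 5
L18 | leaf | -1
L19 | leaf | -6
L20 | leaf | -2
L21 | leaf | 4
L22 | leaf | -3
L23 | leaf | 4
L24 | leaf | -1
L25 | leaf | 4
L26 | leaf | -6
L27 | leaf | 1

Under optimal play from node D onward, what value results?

-1

K (MIN): min(-4, 4) = -4
L (MIN): min(0, 2, -1) = -1
D (MAX): max(-4, -1) = -1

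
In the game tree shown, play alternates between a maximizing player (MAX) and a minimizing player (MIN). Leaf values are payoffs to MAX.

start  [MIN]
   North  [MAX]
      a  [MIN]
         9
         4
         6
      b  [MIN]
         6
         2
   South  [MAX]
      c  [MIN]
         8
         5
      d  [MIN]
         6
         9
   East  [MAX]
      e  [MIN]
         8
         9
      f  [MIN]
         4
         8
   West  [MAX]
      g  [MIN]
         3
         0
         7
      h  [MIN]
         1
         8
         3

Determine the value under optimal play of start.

1

a (MIN): min(9, 4, 6) = 4
b (MIN): min(6, 2) = 2
North (MAX): max(4, 2) = 4
c (MIN): min(8, 5) = 5
d (MIN): min(6, 9) = 6
South (MAX): max(5, 6) = 6
e (MIN): min(8, 9) = 8
f (MIN): min(4, 8) = 4
East (MAX): max(8, 4) = 8
g (MIN): min(3, 0, 7) = 0
h (MIN): min(1, 8, 3) = 1
West (MAX): max(0, 1) = 1
start (MIN): min(4, 6, 8, 1) = 1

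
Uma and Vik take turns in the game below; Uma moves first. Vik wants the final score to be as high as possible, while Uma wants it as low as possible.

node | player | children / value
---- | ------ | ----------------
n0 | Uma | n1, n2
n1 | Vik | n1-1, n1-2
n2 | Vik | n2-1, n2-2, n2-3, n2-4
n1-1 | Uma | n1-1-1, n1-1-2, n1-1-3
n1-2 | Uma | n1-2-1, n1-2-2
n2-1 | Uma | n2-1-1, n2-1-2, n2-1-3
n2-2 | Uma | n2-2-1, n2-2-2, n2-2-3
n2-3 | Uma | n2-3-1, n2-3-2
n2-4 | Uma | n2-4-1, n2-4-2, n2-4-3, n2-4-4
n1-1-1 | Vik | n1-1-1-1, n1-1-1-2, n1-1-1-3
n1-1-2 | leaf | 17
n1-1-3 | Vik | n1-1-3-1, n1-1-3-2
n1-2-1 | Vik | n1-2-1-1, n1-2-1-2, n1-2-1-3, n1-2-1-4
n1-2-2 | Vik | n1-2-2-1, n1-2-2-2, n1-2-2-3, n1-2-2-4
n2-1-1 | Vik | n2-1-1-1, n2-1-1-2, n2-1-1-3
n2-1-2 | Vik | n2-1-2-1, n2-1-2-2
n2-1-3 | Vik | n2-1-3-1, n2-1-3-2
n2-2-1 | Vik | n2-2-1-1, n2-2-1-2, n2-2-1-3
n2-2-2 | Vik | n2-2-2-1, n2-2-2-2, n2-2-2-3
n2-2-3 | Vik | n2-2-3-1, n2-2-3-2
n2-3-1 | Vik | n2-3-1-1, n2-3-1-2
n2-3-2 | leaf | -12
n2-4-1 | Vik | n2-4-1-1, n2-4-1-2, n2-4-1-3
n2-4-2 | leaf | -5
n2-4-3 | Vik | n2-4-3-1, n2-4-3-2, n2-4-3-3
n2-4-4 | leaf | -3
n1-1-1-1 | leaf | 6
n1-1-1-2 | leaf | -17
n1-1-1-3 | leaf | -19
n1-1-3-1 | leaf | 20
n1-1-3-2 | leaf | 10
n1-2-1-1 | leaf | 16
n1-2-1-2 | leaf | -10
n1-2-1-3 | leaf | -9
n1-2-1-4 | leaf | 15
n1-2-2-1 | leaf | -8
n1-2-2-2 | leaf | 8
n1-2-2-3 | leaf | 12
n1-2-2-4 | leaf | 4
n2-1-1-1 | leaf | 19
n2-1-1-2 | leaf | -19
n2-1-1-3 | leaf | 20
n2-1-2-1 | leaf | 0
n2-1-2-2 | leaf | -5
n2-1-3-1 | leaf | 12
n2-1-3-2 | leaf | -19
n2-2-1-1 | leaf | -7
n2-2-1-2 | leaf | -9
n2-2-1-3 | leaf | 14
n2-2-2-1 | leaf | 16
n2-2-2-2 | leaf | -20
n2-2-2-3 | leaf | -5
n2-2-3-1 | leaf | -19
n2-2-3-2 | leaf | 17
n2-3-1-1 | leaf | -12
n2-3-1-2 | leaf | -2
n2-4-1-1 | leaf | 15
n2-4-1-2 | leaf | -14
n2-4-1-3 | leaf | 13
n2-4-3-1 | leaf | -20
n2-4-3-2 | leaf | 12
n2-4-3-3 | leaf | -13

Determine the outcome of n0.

12

n1-1-1 (Vik): max(6, -17, -19) = 6
n1-1-3 (Vik): max(20, 10) = 20
n1-1 (Uma): min(6, 17, 20) = 6
n1-2-1 (Vik): max(16, -10, -9, 15) = 16
n1-2-2 (Vik): max(-8, 8, 12, 4) = 12
n1-2 (Uma): min(16, 12) = 12
n1 (Vik): max(6, 12) = 12
n2-1-1 (Vik): max(19, -19, 20) = 20
n2-1-2 (Vik): max(0, -5) = 0
n2-1-3 (Vik): max(12, -19) = 12
n2-1 (Uma): min(20, 0, 12) = 0
n2-2-1 (Vik): max(-7, -9, 14) = 14
n2-2-2 (Vik): max(16, -20, -5) = 16
n2-2-3 (Vik): max(-19, 17) = 17
n2-2 (Uma): min(14, 16, 17) = 14
n2-3-1 (Vik): max(-12, -2) = -2
n2-3 (Uma): min(-2, -12) = -12
n2-4-1 (Vik): max(15, -14, 13) = 15
n2-4-3 (Vik): max(-20, 12, -13) = 12
n2-4 (Uma): min(15, -5, 12, -3) = -5
n2 (Vik): max(0, 14, -12, -5) = 14
n0 (Uma): min(12, 14) = 12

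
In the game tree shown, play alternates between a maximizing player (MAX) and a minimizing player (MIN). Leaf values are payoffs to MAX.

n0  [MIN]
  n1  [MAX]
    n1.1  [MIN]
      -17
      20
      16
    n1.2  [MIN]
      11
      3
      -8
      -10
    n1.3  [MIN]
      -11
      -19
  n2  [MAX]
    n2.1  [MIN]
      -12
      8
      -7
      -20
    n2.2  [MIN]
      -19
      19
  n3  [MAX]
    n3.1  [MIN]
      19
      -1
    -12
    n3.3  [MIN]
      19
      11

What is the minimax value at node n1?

n1.1 (MIN): min(-17, 20, 16) = -17
n1.2 (MIN): min(11, 3, -8, -10) = -10
n1.3 (MIN): min(-11, -19) = -19
n1 (MAX): max(-17, -10, -19) = -10

-10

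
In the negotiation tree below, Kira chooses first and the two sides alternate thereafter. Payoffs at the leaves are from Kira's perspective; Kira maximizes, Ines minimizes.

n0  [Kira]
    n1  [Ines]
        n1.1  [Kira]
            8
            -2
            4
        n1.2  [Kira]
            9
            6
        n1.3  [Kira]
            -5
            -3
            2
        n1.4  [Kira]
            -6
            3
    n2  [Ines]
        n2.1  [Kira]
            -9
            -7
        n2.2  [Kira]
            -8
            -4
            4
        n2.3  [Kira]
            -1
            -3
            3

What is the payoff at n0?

2

n1.1 (Kira): max(8, -2, 4) = 8
n1.2 (Kira): max(9, 6) = 9
n1.3 (Kira): max(-5, -3, 2) = 2
n1.4 (Kira): max(-6, 3) = 3
n1 (Ines): min(8, 9, 2, 3) = 2
n2.1 (Kira): max(-9, -7) = -7
n2.2 (Kira): max(-8, -4, 4) = 4
n2.3 (Kira): max(-1, -3, 3) = 3
n2 (Ines): min(-7, 4, 3) = -7
n0 (Kira): max(2, -7) = 2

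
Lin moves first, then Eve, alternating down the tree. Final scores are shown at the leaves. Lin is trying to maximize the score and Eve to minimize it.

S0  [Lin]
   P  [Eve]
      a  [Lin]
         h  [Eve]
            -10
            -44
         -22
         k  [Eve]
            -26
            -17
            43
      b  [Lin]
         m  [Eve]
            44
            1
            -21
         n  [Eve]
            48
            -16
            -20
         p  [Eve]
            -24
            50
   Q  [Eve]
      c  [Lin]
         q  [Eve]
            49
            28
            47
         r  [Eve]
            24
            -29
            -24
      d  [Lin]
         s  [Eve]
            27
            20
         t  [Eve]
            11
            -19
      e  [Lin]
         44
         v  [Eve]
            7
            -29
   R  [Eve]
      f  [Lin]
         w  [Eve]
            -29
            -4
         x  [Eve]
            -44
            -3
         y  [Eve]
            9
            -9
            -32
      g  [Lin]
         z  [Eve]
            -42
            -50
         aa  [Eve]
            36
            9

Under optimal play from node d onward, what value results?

20

s (Eve): min(27, 20) = 20
t (Eve): min(11, -19) = -19
d (Lin): max(20, -19) = 20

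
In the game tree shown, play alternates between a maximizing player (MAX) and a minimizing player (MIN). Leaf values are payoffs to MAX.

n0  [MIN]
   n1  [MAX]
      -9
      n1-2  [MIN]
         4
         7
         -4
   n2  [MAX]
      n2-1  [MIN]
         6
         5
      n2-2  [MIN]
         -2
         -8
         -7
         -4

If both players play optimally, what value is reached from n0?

-4

n1-2 (MIN): min(4, 7, -4) = -4
n1 (MAX): max(-9, -4) = -4
n2-1 (MIN): min(6, 5) = 5
n2-2 (MIN): min(-2, -8, -7, -4) = -8
n2 (MAX): max(5, -8) = 5
n0 (MIN): min(-4, 5) = -4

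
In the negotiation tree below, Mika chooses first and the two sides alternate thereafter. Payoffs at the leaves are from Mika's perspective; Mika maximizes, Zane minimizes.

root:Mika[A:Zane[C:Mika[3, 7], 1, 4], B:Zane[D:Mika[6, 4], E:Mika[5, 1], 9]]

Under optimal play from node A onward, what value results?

1

C (Mika): max(3, 7) = 7
A (Zane): min(7, 1, 4) = 1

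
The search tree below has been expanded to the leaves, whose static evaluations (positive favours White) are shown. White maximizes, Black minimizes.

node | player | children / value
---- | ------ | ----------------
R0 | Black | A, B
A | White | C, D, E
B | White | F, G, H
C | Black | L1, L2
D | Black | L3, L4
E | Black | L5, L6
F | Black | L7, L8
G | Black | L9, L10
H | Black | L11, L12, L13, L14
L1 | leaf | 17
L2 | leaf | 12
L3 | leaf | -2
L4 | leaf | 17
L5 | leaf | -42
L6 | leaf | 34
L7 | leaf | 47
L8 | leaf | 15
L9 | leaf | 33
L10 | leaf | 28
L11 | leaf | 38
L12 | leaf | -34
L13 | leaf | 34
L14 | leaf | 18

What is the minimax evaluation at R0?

12

C (Black): min(17, 12) = 12
D (Black): min(-2, 17) = -2
E (Black): min(-42, 34) = -42
A (White): max(12, -2, -42) = 12
F (Black): min(47, 15) = 15
G (Black): min(33, 28) = 28
H (Black): min(38, -34, 34, 18) = -34
B (White): max(15, 28, -34) = 28
R0 (Black): min(12, 28) = 12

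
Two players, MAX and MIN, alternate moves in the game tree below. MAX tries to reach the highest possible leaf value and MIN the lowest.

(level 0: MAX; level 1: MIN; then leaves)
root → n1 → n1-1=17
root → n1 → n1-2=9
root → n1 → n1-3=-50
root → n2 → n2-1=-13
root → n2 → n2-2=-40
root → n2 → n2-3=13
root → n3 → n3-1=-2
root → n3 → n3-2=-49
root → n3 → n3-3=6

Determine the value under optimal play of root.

-40

n1 (MIN): min(17, 9, -50) = -50
n2 (MIN): min(-13, -40, 13) = -40
n3 (MIN): min(-2, -49, 6) = -49
root (MAX): max(-50, -40, -49) = -40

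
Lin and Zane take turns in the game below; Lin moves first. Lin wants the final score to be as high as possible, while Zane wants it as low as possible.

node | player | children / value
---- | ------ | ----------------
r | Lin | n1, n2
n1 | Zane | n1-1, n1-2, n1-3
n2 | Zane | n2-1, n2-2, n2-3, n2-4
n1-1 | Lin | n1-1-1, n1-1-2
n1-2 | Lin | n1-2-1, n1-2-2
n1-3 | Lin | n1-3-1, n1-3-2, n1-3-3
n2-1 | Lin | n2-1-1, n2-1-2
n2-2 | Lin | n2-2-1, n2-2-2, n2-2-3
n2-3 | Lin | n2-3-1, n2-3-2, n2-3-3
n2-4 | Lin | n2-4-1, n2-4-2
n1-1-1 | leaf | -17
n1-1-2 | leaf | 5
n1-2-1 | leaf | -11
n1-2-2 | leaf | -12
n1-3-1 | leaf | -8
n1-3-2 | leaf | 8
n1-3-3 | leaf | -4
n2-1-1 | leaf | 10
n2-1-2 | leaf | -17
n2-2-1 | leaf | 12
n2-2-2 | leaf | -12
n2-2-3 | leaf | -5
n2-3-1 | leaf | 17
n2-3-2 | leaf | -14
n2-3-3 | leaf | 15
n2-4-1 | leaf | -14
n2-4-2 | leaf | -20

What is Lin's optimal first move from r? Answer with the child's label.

n1

n1-1 (Lin): max(-17, 5) = 5
n1-2 (Lin): max(-11, -12) = -11
n1-3 (Lin): max(-8, 8, -4) = 8
n1 (Zane): min(5, -11, 8) = -11
n2-1 (Lin): max(10, -17) = 10
n2-2 (Lin): max(12, -12, -5) = 12
n2-3 (Lin): max(17, -14, 15) = 17
n2-4 (Lin): max(-14, -20) = -14
n2 (Zane): min(10, 12, 17, -14) = -14
r (Lin): max(-11, -14) = -11
Lin at r wants the highest of {n1=-11, n2=-14}, so chooses n1.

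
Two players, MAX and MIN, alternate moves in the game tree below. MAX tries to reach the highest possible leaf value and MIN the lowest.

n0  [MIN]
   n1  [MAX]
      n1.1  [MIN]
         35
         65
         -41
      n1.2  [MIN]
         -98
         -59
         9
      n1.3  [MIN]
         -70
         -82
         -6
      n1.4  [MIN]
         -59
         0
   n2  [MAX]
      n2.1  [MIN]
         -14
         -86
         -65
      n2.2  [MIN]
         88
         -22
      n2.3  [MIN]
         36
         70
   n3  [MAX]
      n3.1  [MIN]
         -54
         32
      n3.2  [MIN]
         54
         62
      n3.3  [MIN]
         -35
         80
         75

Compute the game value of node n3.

54

n3.1 (MIN): min(-54, 32) = -54
n3.2 (MIN): min(54, 62) = 54
n3.3 (MIN): min(-35, 80, 75) = -35
n3 (MAX): max(-54, 54, -35) = 54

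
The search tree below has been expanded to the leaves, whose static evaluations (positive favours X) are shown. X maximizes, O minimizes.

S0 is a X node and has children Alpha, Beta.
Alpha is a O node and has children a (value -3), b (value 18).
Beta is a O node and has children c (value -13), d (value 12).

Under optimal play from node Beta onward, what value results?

-13

Beta (O): min(-13, 12) = -13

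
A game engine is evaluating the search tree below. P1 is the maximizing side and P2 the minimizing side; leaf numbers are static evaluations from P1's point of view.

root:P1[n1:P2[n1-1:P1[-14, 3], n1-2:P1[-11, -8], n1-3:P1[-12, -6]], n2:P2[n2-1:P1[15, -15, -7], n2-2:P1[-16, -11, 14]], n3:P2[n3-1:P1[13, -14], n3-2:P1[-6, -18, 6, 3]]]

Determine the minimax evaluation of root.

n1-1 (P1): max(-14, 3) = 3
n1-2 (P1): max(-11, -8) = -8
n1-3 (P1): max(-12, -6) = -6
n1 (P2): min(3, -8, -6) = -8
n2-1 (P1): max(15, -15, -7) = 15
n2-2 (P1): max(-16, -11, 14) = 14
n2 (P2): min(15, 14) = 14
n3-1 (P1): max(13, -14) = 13
n3-2 (P1): max(-6, -18, 6, 3) = 6
n3 (P2): min(13, 6) = 6
root (P1): max(-8, 14, 6) = 14

14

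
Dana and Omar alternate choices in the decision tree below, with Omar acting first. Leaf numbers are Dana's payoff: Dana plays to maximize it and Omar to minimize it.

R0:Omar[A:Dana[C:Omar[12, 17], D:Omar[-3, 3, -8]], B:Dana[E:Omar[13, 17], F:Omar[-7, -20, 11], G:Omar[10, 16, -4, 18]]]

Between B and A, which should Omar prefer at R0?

A

E (Omar): min(13, 17) = 13
F (Omar): min(-7, -20, 11) = -20
G (Omar): min(10, 16, -4, 18) = -4
B (Dana): max(13, -20, -4) = 13
C (Omar): min(12, 17) = 12
D (Omar): min(-3, 3, -8) = -8
A (Dana): max(12, -8) = 12
Omar prefers the lower value; B=13, A=12. A is better since 12 < 13.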